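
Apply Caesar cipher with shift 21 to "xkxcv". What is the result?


Caesar cipher: shift "xkxcv" by 21
  'x' (pos 23) + 21 = pos 18 = 's'
  'k' (pos 10) + 21 = pos 5 = 'f'
  'x' (pos 23) + 21 = pos 18 = 's'
  'c' (pos 2) + 21 = pos 23 = 'x'
  'v' (pos 21) + 21 = pos 16 = 'q'
Result: sfsxq

sfsxq


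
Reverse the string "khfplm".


Input: khfplm
Reading characters right to left:
  Position 5: 'm'
  Position 4: 'l'
  Position 3: 'p'
  Position 2: 'f'
  Position 1: 'h'
  Position 0: 'k'
Reversed: mlpfhk

mlpfhk


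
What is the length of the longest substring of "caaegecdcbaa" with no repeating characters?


Input: "caaegecdcbaa"
Sliding window (track last position of each char):
  Position 0 ('c'): window [0,0] length 1 -- new best
  Position 1 ('a'): window [0,1] length 2 -- new best
  Position 2 ('a'): repeat (last at 1), move window start to 2
  Position 2 ('a'): window [2,2] length 1
  Position 3 ('e'): window [2,3] length 2
  Position 4 ('g'): window [2,4] length 3 -- new best
  Position 5 ('e'): repeat (last at 3), move window start to 4
  Position 5 ('e'): window [4,5] length 2
  Position 6 ('c'): window [4,6] length 3
  Position 7 ('d'): window [4,7] length 4 -- new best
  Position 8 ('c'): repeat (last at 6), move window start to 7
  Position 8 ('c'): window [7,8] length 2
  Position 9 ('b'): window [7,9] length 3
  Position 10 ('a'): window [7,10] length 4
  Position 11 ('a'): repeat (last at 10), move window start to 11
  Position 11 ('a'): window [11,11] length 1
Longest substring with no repeats: "gecd" with length 4

4


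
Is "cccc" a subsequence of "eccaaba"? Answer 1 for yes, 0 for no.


Check if "cccc" is a subsequence of "eccaaba"
Greedy scan:
  Position 0 ('e'): no match needed
  Position 1 ('c'): matches sub[0] = 'c'
  Position 2 ('c'): matches sub[1] = 'c'
  Position 3 ('a'): no match needed
  Position 4 ('a'): no match needed
  Position 5 ('b'): no match needed
  Position 6 ('a'): no match needed
Only matched 2/4 characters => not a subsequence

0


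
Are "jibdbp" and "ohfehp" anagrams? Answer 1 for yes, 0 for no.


Strings: "jibdbp", "ohfehp"
Sorted first:  bbdijp
Sorted second: efhhop
Differ at position 0: 'b' vs 'e' => not anagrams

0


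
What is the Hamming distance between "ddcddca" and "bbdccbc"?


Comparing "ddcddca" and "bbdccbc" position by position:
  Position 0: 'd' vs 'b' => differ
  Position 1: 'd' vs 'b' => differ
  Position 2: 'c' vs 'd' => differ
  Position 3: 'd' vs 'c' => differ
  Position 4: 'd' vs 'c' => differ
  Position 5: 'c' vs 'b' => differ
  Position 6: 'a' vs 'c' => differ
Total differences (Hamming distance): 7

7


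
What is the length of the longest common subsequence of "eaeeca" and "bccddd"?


LCS of "eaeeca" and "bccddd"
DP table:
           b    c    c    d    d    d
      0    0    0    0    0    0    0
  e   0    0    0    0    0    0    0
  a   0    0    0    0    0    0    0
  e   0    0    0    0    0    0    0
  e   0    0    0    0    0    0    0
  c   0    0    1    1    1    1    1
  a   0    0    1    1    1    1    1
LCS length = dp[6][6] = 1

1


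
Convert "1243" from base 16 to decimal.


Input: "1243" in base 16
Positional expansion:
  Digit '1' (value 1) x 16^3 = 4096
  Digit '2' (value 2) x 16^2 = 512
  Digit '4' (value 4) x 16^1 = 64
  Digit '3' (value 3) x 16^0 = 3
Sum = 4675

4675


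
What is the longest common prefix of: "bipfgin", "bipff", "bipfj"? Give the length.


Words: bipfgin, bipff, bipfj
  Position 0: all 'b' => match
  Position 1: all 'i' => match
  Position 2: all 'p' => match
  Position 3: all 'f' => match
  Position 4: ('g', 'f', 'j') => mismatch, stop
LCP = "bipf" (length 4)

4


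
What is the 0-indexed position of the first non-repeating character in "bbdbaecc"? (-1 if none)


Input: bbdbaecc
Character frequencies:
  'a': 1
  'b': 3
  'c': 2
  'd': 1
  'e': 1
Scanning left to right for freq == 1:
  Position 0 ('b'): freq=3, skip
  Position 1 ('b'): freq=3, skip
  Position 2 ('d'): unique! => answer = 2

2


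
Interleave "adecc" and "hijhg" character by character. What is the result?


Interleaving "adecc" and "hijhg":
  Position 0: 'a' from first, 'h' from second => "ah"
  Position 1: 'd' from first, 'i' from second => "di"
  Position 2: 'e' from first, 'j' from second => "ej"
  Position 3: 'c' from first, 'h' from second => "ch"
  Position 4: 'c' from first, 'g' from second => "cg"
Result: ahdiejchcg

ahdiejchcg


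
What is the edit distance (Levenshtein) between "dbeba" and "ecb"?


Computing edit distance: "dbeba" -> "ecb"
DP table:
           e    c    b
      0    1    2    3
  d   1    1    2    3
  b   2    2    2    2
  e   3    2    3    3
  b   4    3    3    3
  a   5    4    4    4
Edit distance = dp[5][3] = 4

4


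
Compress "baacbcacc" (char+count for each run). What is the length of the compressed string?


Input: baacbcacc
Runs:
  'b' x 1 => "b1"
  'a' x 2 => "a2"
  'c' x 1 => "c1"
  'b' x 1 => "b1"
  'c' x 1 => "c1"
  'a' x 1 => "a1"
  'c' x 2 => "c2"
Compressed: "b1a2c1b1c1a1c2"
Compressed length: 14

14


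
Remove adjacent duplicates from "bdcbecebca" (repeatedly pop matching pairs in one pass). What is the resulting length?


Input: bdcbecebca
Stack-based adjacent duplicate removal:
  Read 'b': push. Stack: b
  Read 'd': push. Stack: bd
  Read 'c': push. Stack: bdc
  Read 'b': push. Stack: bdcb
  Read 'e': push. Stack: bdcbe
  Read 'c': push. Stack: bdcbec
  Read 'e': push. Stack: bdcbece
  Read 'b': push. Stack: bdcbeceb
  Read 'c': push. Stack: bdcbecebc
  Read 'a': push. Stack: bdcbecebca
Final stack: "bdcbecebca" (length 10)

10


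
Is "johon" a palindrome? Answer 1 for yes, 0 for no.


Input: johon
Reversed: nohoj
  Compare pos 0 ('j') with pos 4 ('n'): MISMATCH
  Compare pos 1 ('o') with pos 3 ('o'): match
Result: not a palindrome

0


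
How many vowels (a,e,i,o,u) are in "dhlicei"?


Input: dhlicei
Checking each character:
  'd' at position 0: consonant
  'h' at position 1: consonant
  'l' at position 2: consonant
  'i' at position 3: vowel (running total: 1)
  'c' at position 4: consonant
  'e' at position 5: vowel (running total: 2)
  'i' at position 6: vowel (running total: 3)
Total vowels: 3

3


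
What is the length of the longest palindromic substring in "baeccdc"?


Input: "baeccdc"
Checking substrings for palindromes:
  [4:7] "cdc" (len 3) => palindrome
  [3:5] "cc" (len 2) => palindrome
Longest palindromic substring: "cdc" with length 3

3


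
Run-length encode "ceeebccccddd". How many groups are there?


Input: ceeebccccddd
Scanning for consecutive runs:
  Group 1: 'c' x 1 (positions 0-0)
  Group 2: 'e' x 3 (positions 1-3)
  Group 3: 'b' x 1 (positions 4-4)
  Group 4: 'c' x 4 (positions 5-8)
  Group 5: 'd' x 3 (positions 9-11)
Total groups: 5

5


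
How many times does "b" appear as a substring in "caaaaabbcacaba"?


Searching for "b" in "caaaaabbcacaba"
Scanning each position:
  Position 0: "c" => no
  Position 1: "a" => no
  Position 2: "a" => no
  Position 3: "a" => no
  Position 4: "a" => no
  Position 5: "a" => no
  Position 6: "b" => MATCH
  Position 7: "b" => MATCH
  Position 8: "c" => no
  Position 9: "a" => no
  Position 10: "c" => no
  Position 11: "a" => no
  Position 12: "b" => MATCH
  Position 13: "a" => no
Total occurrences: 3

3


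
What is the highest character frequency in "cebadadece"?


Input: cebadadece
Character counts:
  'a': 2
  'b': 1
  'c': 2
  'd': 2
  'e': 3
Maximum frequency: 3

3


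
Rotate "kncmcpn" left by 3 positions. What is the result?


Input: "kncmcpn", rotate left by 3
First 3 characters: "knc"
Remaining characters: "mcpn"
Concatenate remaining + first: "mcpn" + "knc" = "mcpnknc"

mcpnknc


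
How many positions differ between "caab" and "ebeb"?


Comparing "caab" and "ebeb" position by position:
  Position 0: 'c' vs 'e' => DIFFER
  Position 1: 'a' vs 'b' => DIFFER
  Position 2: 'a' vs 'e' => DIFFER
  Position 3: 'b' vs 'b' => same
Positions that differ: 3

3


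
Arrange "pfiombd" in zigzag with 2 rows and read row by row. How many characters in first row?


Zigzag "pfiombd" into 2 rows:
Placing characters:
  'p' => row 0
  'f' => row 1
  'i' => row 0
  'o' => row 1
  'm' => row 0
  'b' => row 1
  'd' => row 0
Rows:
  Row 0: "pimd"
  Row 1: "fob"
First row length: 4

4


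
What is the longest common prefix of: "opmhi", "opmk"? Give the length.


Words: opmhi, opmk
  Position 0: all 'o' => match
  Position 1: all 'p' => match
  Position 2: all 'm' => match
  Position 3: ('h', 'k') => mismatch, stop
LCP = "opm" (length 3)

3


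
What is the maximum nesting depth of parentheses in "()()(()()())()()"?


Input: "()()(()()())()()"
Tracking depth:
  Position 0 '(': depth becomes 1
  Position 1 ')': depth becomes 0
  Position 2 '(': depth becomes 1
  Position 3 ')': depth becomes 0
  Position 4 '(': depth becomes 1
  Position 5 '(': depth becomes 2
  Position 6 ')': depth becomes 1
  Position 7 '(': depth becomes 2
  Position 8 ')': depth becomes 1
  Position 9 '(': depth becomes 2
  Position 10 ')': depth becomes 1
  Position 11 ')': depth becomes 0
  Position 12 '(': depth becomes 1
  Position 13 ')': depth becomes 0
  Position 14 '(': depth becomes 1
  Position 15 ')': depth becomes 0
Maximum depth reached: 2

2


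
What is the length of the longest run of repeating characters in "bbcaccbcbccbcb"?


Input: "bbcaccbcbccbcb"
Scanning for longest run:
  Position 1 ('b'): continues run of 'b', length=2
  Position 2 ('c'): new char, reset run to 1
  Position 3 ('a'): new char, reset run to 1
  Position 4 ('c'): new char, reset run to 1
  Position 5 ('c'): continues run of 'c', length=2
  Position 6 ('b'): new char, reset run to 1
  Position 7 ('c'): new char, reset run to 1
  Position 8 ('b'): new char, reset run to 1
  Position 9 ('c'): new char, reset run to 1
  Position 10 ('c'): continues run of 'c', length=2
  Position 11 ('b'): new char, reset run to 1
  Position 12 ('c'): new char, reset run to 1
  Position 13 ('b'): new char, reset run to 1
Longest run: 'b' with length 2

2


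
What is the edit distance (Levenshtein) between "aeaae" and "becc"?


Computing edit distance: "aeaae" -> "becc"
DP table:
           b    e    c    c
      0    1    2    3    4
  a   1    1    2    3    4
  e   2    2    1    2    3
  a   3    3    2    2    3
  a   4    4    3    3    3
  e   5    5    4    4    4
Edit distance = dp[5][4] = 4

4


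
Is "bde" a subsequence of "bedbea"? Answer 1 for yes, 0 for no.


Check if "bde" is a subsequence of "bedbea"
Greedy scan:
  Position 0 ('b'): matches sub[0] = 'b'
  Position 1 ('e'): no match needed
  Position 2 ('d'): matches sub[1] = 'd'
  Position 3 ('b'): no match needed
  Position 4 ('e'): matches sub[2] = 'e'
  Position 5 ('a'): no match needed
All 3 characters matched => is a subsequence

1


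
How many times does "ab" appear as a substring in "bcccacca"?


Searching for "ab" in "bcccacca"
Scanning each position:
  Position 0: "bc" => no
  Position 1: "cc" => no
  Position 2: "cc" => no
  Position 3: "ca" => no
  Position 4: "ac" => no
  Position 5: "cc" => no
  Position 6: "ca" => no
Total occurrences: 0

0


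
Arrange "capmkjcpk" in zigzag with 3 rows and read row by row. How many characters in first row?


Zigzag "capmkjcpk" into 3 rows:
Placing characters:
  'c' => row 0
  'a' => row 1
  'p' => row 2
  'm' => row 1
  'k' => row 0
  'j' => row 1
  'c' => row 2
  'p' => row 1
  'k' => row 0
Rows:
  Row 0: "ckk"
  Row 1: "amjp"
  Row 2: "pc"
First row length: 3

3


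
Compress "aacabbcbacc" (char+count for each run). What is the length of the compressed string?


Input: aacabbcbacc
Runs:
  'a' x 2 => "a2"
  'c' x 1 => "c1"
  'a' x 1 => "a1"
  'b' x 2 => "b2"
  'c' x 1 => "c1"
  'b' x 1 => "b1"
  'a' x 1 => "a1"
  'c' x 2 => "c2"
Compressed: "a2c1a1b2c1b1a1c2"
Compressed length: 16

16


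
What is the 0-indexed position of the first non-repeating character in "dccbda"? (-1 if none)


Input: dccbda
Character frequencies:
  'a': 1
  'b': 1
  'c': 2
  'd': 2
Scanning left to right for freq == 1:
  Position 0 ('d'): freq=2, skip
  Position 1 ('c'): freq=2, skip
  Position 2 ('c'): freq=2, skip
  Position 3 ('b'): unique! => answer = 3

3


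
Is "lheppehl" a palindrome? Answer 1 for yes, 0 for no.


Input: lheppehl
Reversed: lheppehl
  Compare pos 0 ('l') with pos 7 ('l'): match
  Compare pos 1 ('h') with pos 6 ('h'): match
  Compare pos 2 ('e') with pos 5 ('e'): match
  Compare pos 3 ('p') with pos 4 ('p'): match
Result: palindrome

1


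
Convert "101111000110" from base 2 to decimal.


Input: "101111000110" in base 2
Positional expansion:
  Digit '1' (value 1) x 2^11 = 2048
  Digit '0' (value 0) x 2^10 = 0
  Digit '1' (value 1) x 2^9 = 512
  Digit '1' (value 1) x 2^8 = 256
  Digit '1' (value 1) x 2^7 = 128
  Digit '1' (value 1) x 2^6 = 64
  Digit '0' (value 0) x 2^5 = 0
  Digit '0' (value 0) x 2^4 = 0
  Digit '0' (value 0) x 2^3 = 0
  Digit '1' (value 1) x 2^2 = 4
  Digit '1' (value 1) x 2^1 = 2
  Digit '0' (value 0) x 2^0 = 0
Sum = 3014

3014


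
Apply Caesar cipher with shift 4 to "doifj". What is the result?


Caesar cipher: shift "doifj" by 4
  'd' (pos 3) + 4 = pos 7 = 'h'
  'o' (pos 14) + 4 = pos 18 = 's'
  'i' (pos 8) + 4 = pos 12 = 'm'
  'f' (pos 5) + 4 = pos 9 = 'j'
  'j' (pos 9) + 4 = pos 13 = 'n'
Result: hsmjn

hsmjn


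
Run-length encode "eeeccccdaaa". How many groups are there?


Input: eeeccccdaaa
Scanning for consecutive runs:
  Group 1: 'e' x 3 (positions 0-2)
  Group 2: 'c' x 4 (positions 3-6)
  Group 3: 'd' x 1 (positions 7-7)
  Group 4: 'a' x 3 (positions 8-10)
Total groups: 4

4


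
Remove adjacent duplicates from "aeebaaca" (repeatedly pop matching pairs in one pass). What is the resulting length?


Input: aeebaaca
Stack-based adjacent duplicate removal:
  Read 'a': push. Stack: a
  Read 'e': push. Stack: ae
  Read 'e': matches stack top 'e' => pop. Stack: a
  Read 'b': push. Stack: ab
  Read 'a': push. Stack: aba
  Read 'a': matches stack top 'a' => pop. Stack: ab
  Read 'c': push. Stack: abc
  Read 'a': push. Stack: abca
Final stack: "abca" (length 4)

4


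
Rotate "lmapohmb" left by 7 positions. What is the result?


Input: "lmapohmb", rotate left by 7
First 7 characters: "lmapohm"
Remaining characters: "b"
Concatenate remaining + first: "b" + "lmapohm" = "blmapohm"

blmapohm


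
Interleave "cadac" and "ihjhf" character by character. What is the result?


Interleaving "cadac" and "ihjhf":
  Position 0: 'c' from first, 'i' from second => "ci"
  Position 1: 'a' from first, 'h' from second => "ah"
  Position 2: 'd' from first, 'j' from second => "dj"
  Position 3: 'a' from first, 'h' from second => "ah"
  Position 4: 'c' from first, 'f' from second => "cf"
Result: ciahdjahcf

ciahdjahcf


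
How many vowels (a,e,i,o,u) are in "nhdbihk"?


Input: nhdbihk
Checking each character:
  'n' at position 0: consonant
  'h' at position 1: consonant
  'd' at position 2: consonant
  'b' at position 3: consonant
  'i' at position 4: vowel (running total: 1)
  'h' at position 5: consonant
  'k' at position 6: consonant
Total vowels: 1

1


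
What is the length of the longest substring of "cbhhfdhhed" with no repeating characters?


Input: "cbhhfdhhed"
Sliding window (track last position of each char):
  Position 0 ('c'): window [0,0] length 1 -- new best
  Position 1 ('b'): window [0,1] length 2 -- new best
  Position 2 ('h'): window [0,2] length 3 -- new best
  Position 3 ('h'): repeat (last at 2), move window start to 3
  Position 3 ('h'): window [3,3] length 1
  Position 4 ('f'): window [3,4] length 2
  Position 5 ('d'): window [3,5] length 3
  Position 6 ('h'): repeat (last at 3), move window start to 4
  Position 6 ('h'): window [4,6] length 3
  Position 7 ('h'): repeat (last at 6), move window start to 7
  Position 7 ('h'): window [7,7] length 1
  Position 8 ('e'): window [7,8] length 2
  Position 9 ('d'): window [7,9] length 3
Longest substring with no repeats: "cbh" with length 3

3


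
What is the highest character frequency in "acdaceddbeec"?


Input: acdaceddbeec
Character counts:
  'a': 2
  'b': 1
  'c': 3
  'd': 3
  'e': 3
Maximum frequency: 3

3


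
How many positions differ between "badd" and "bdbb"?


Comparing "badd" and "bdbb" position by position:
  Position 0: 'b' vs 'b' => same
  Position 1: 'a' vs 'd' => DIFFER
  Position 2: 'd' vs 'b' => DIFFER
  Position 3: 'd' vs 'b' => DIFFER
Positions that differ: 3

3


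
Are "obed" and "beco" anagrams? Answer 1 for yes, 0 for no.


Strings: "obed", "beco"
Sorted first:  bdeo
Sorted second: bceo
Differ at position 1: 'd' vs 'c' => not anagrams

0


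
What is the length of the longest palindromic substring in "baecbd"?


Input: "baecbd"
Checking substrings for palindromes:
  No multi-char palindromic substrings found
Longest palindromic substring: "b" with length 1

1


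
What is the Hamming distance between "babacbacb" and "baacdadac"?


Comparing "babacbacb" and "baacdadac" position by position:
  Position 0: 'b' vs 'b' => same
  Position 1: 'a' vs 'a' => same
  Position 2: 'b' vs 'a' => differ
  Position 3: 'a' vs 'c' => differ
  Position 4: 'c' vs 'd' => differ
  Position 5: 'b' vs 'a' => differ
  Position 6: 'a' vs 'd' => differ
  Position 7: 'c' vs 'a' => differ
  Position 8: 'b' vs 'c' => differ
Total differences (Hamming distance): 7

7


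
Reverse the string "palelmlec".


Input: palelmlec
Reading characters right to left:
  Position 8: 'c'
  Position 7: 'e'
  Position 6: 'l'
  Position 5: 'm'
  Position 4: 'l'
  Position 3: 'e'
  Position 2: 'l'
  Position 1: 'a'
  Position 0: 'p'
Reversed: celmlelap

celmlelap


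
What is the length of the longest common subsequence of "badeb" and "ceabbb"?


LCS of "badeb" and "ceabbb"
DP table:
           c    e    a    b    b    b
      0    0    0    0    0    0    0
  b   0    0    0    0    1    1    1
  a   0    0    0    1    1    1    1
  d   0    0    0    1    1    1    1
  e   0    0    1    1    1    1    1
  b   0    0    1    1    2    2    2
LCS length = dp[5][6] = 2

2


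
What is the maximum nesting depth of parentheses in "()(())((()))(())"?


Input: "()(())((()))(())"
Tracking depth:
  Position 0 '(': depth becomes 1
  Position 1 ')': depth becomes 0
  Position 2 '(': depth becomes 1
  Position 3 '(': depth becomes 2
  Position 4 ')': depth becomes 1
  Position 5 ')': depth becomes 0
  Position 6 '(': depth becomes 1
  Position 7 '(': depth becomes 2
  Position 8 '(': depth becomes 3
  Position 9 ')': depth becomes 2
  Position 10 ')': depth becomes 1
  Position 11 ')': depth becomes 0
  Position 12 '(': depth becomes 1
  Position 13 '(': depth becomes 2
  Position 14 ')': depth becomes 1
  Position 15 ')': depth becomes 0
Maximum depth reached: 3

3


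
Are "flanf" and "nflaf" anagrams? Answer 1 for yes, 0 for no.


Strings: "flanf", "nflaf"
Sorted first:  affln
Sorted second: affln
Sorted forms match => anagrams

1


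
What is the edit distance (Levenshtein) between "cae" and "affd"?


Computing edit distance: "cae" -> "affd"
DP table:
           a    f    f    d
      0    1    2    3    4
  c   1    1    2    3    4
  a   2    1    2    3    4
  e   3    2    2    3    4
Edit distance = dp[3][4] = 4

4


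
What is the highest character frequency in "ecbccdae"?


Input: ecbccdae
Character counts:
  'a': 1
  'b': 1
  'c': 3
  'd': 1
  'e': 2
Maximum frequency: 3

3


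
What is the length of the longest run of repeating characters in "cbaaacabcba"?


Input: "cbaaacabcba"
Scanning for longest run:
  Position 1 ('b'): new char, reset run to 1
  Position 2 ('a'): new char, reset run to 1
  Position 3 ('a'): continues run of 'a', length=2
  Position 4 ('a'): continues run of 'a', length=3
  Position 5 ('c'): new char, reset run to 1
  Position 6 ('a'): new char, reset run to 1
  Position 7 ('b'): new char, reset run to 1
  Position 8 ('c'): new char, reset run to 1
  Position 9 ('b'): new char, reset run to 1
  Position 10 ('a'): new char, reset run to 1
Longest run: 'a' with length 3

3


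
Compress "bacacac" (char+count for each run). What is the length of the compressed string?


Input: bacacac
Runs:
  'b' x 1 => "b1"
  'a' x 1 => "a1"
  'c' x 1 => "c1"
  'a' x 1 => "a1"
  'c' x 1 => "c1"
  'a' x 1 => "a1"
  'c' x 1 => "c1"
Compressed: "b1a1c1a1c1a1c1"
Compressed length: 14

14


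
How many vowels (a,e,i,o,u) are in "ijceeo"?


Input: ijceeo
Checking each character:
  'i' at position 0: vowel (running total: 1)
  'j' at position 1: consonant
  'c' at position 2: consonant
  'e' at position 3: vowel (running total: 2)
  'e' at position 4: vowel (running total: 3)
  'o' at position 5: vowel (running total: 4)
Total vowels: 4

4


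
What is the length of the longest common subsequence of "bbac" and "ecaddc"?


LCS of "bbac" and "ecaddc"
DP table:
           e    c    a    d    d    c
      0    0    0    0    0    0    0
  b   0    0    0    0    0    0    0
  b   0    0    0    0    0    0    0
  a   0    0    0    1    1    1    1
  c   0    0    1    1    1    1    2
LCS length = dp[4][6] = 2

2


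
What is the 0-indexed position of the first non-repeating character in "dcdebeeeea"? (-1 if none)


Input: dcdebeeeea
Character frequencies:
  'a': 1
  'b': 1
  'c': 1
  'd': 2
  'e': 5
Scanning left to right for freq == 1:
  Position 0 ('d'): freq=2, skip
  Position 1 ('c'): unique! => answer = 1

1


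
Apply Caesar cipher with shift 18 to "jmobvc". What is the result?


Caesar cipher: shift "jmobvc" by 18
  'j' (pos 9) + 18 = pos 1 = 'b'
  'm' (pos 12) + 18 = pos 4 = 'e'
  'o' (pos 14) + 18 = pos 6 = 'g'
  'b' (pos 1) + 18 = pos 19 = 't'
  'v' (pos 21) + 18 = pos 13 = 'n'
  'c' (pos 2) + 18 = pos 20 = 'u'
Result: begtnu

begtnu


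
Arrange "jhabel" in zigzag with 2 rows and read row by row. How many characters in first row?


Zigzag "jhabel" into 2 rows:
Placing characters:
  'j' => row 0
  'h' => row 1
  'a' => row 0
  'b' => row 1
  'e' => row 0
  'l' => row 1
Rows:
  Row 0: "jae"
  Row 1: "hbl"
First row length: 3

3


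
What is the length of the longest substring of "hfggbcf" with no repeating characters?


Input: "hfggbcf"
Sliding window (track last position of each char):
  Position 0 ('h'): window [0,0] length 1 -- new best
  Position 1 ('f'): window [0,1] length 2 -- new best
  Position 2 ('g'): window [0,2] length 3 -- new best
  Position 3 ('g'): repeat (last at 2), move window start to 3
  Position 3 ('g'): window [3,3] length 1
  Position 4 ('b'): window [3,4] length 2
  Position 5 ('c'): window [3,5] length 3
  Position 6 ('f'): window [3,6] length 4 -- new best
Longest substring with no repeats: "gbcf" with length 4

4


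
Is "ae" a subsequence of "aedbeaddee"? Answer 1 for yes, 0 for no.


Check if "ae" is a subsequence of "aedbeaddee"
Greedy scan:
  Position 0 ('a'): matches sub[0] = 'a'
  Position 1 ('e'): matches sub[1] = 'e'
  Position 2 ('d'): no match needed
  Position 3 ('b'): no match needed
  Position 4 ('e'): no match needed
  Position 5 ('a'): no match needed
  Position 6 ('d'): no match needed
  Position 7 ('d'): no match needed
  Position 8 ('e'): no match needed
  Position 9 ('e'): no match needed
All 2 characters matched => is a subsequence

1


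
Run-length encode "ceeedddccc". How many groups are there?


Input: ceeedddccc
Scanning for consecutive runs:
  Group 1: 'c' x 1 (positions 0-0)
  Group 2: 'e' x 3 (positions 1-3)
  Group 3: 'd' x 3 (positions 4-6)
  Group 4: 'c' x 3 (positions 7-9)
Total groups: 4

4


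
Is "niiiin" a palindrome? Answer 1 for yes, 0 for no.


Input: niiiin
Reversed: niiiin
  Compare pos 0 ('n') with pos 5 ('n'): match
  Compare pos 1 ('i') with pos 4 ('i'): match
  Compare pos 2 ('i') with pos 3 ('i'): match
Result: palindrome

1


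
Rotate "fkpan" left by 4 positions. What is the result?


Input: "fkpan", rotate left by 4
First 4 characters: "fkpa"
Remaining characters: "n"
Concatenate remaining + first: "n" + "fkpa" = "nfkpa"

nfkpa


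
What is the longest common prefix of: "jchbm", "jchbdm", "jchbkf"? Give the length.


Words: jchbm, jchbdm, jchbkf
  Position 0: all 'j' => match
  Position 1: all 'c' => match
  Position 2: all 'h' => match
  Position 3: all 'b' => match
  Position 4: ('m', 'd', 'k') => mismatch, stop
LCP = "jchb" (length 4)

4


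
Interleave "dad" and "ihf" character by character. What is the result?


Interleaving "dad" and "ihf":
  Position 0: 'd' from first, 'i' from second => "di"
  Position 1: 'a' from first, 'h' from second => "ah"
  Position 2: 'd' from first, 'f' from second => "df"
Result: diahdf

diahdf


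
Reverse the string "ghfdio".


Input: ghfdio
Reading characters right to left:
  Position 5: 'o'
  Position 4: 'i'
  Position 3: 'd'
  Position 2: 'f'
  Position 1: 'h'
  Position 0: 'g'
Reversed: oidfhg

oidfhg


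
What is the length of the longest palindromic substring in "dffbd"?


Input: "dffbd"
Checking substrings for palindromes:
  [1:3] "ff" (len 2) => palindrome
Longest palindromic substring: "ff" with length 2

2


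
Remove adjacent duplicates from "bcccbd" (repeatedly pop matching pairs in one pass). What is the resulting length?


Input: bcccbd
Stack-based adjacent duplicate removal:
  Read 'b': push. Stack: b
  Read 'c': push. Stack: bc
  Read 'c': matches stack top 'c' => pop. Stack: b
  Read 'c': push. Stack: bc
  Read 'b': push. Stack: bcb
  Read 'd': push. Stack: bcbd
Final stack: "bcbd" (length 4)

4


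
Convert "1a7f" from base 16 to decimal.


Input: "1a7f" in base 16
Positional expansion:
  Digit '1' (value 1) x 16^3 = 4096
  Digit 'a' (value 10) x 16^2 = 2560
  Digit '7' (value 7) x 16^1 = 112
  Digit 'f' (value 15) x 16^0 = 15
Sum = 6783

6783


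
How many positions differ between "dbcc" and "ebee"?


Comparing "dbcc" and "ebee" position by position:
  Position 0: 'd' vs 'e' => DIFFER
  Position 1: 'b' vs 'b' => same
  Position 2: 'c' vs 'e' => DIFFER
  Position 3: 'c' vs 'e' => DIFFER
Positions that differ: 3

3


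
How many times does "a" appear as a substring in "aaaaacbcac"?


Searching for "a" in "aaaaacbcac"
Scanning each position:
  Position 0: "a" => MATCH
  Position 1: "a" => MATCH
  Position 2: "a" => MATCH
  Position 3: "a" => MATCH
  Position 4: "a" => MATCH
  Position 5: "c" => no
  Position 6: "b" => no
  Position 7: "c" => no
  Position 8: "a" => MATCH
  Position 9: "c" => no
Total occurrences: 6

6


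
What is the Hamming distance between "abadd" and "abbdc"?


Comparing "abadd" and "abbdc" position by position:
  Position 0: 'a' vs 'a' => same
  Position 1: 'b' vs 'b' => same
  Position 2: 'a' vs 'b' => differ
  Position 3: 'd' vs 'd' => same
  Position 4: 'd' vs 'c' => differ
Total differences (Hamming distance): 2

2


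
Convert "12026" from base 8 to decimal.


Input: "12026" in base 8
Positional expansion:
  Digit '1' (value 1) x 8^4 = 4096
  Digit '2' (value 2) x 8^3 = 1024
  Digit '0' (value 0) x 8^2 = 0
  Digit '2' (value 2) x 8^1 = 16
  Digit '6' (value 6) x 8^0 = 6
Sum = 5142

5142


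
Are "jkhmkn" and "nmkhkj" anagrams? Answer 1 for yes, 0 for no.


Strings: "jkhmkn", "nmkhkj"
Sorted first:  hjkkmn
Sorted second: hjkkmn
Sorted forms match => anagrams

1


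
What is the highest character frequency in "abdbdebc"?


Input: abdbdebc
Character counts:
  'a': 1
  'b': 3
  'c': 1
  'd': 2
  'e': 1
Maximum frequency: 3

3


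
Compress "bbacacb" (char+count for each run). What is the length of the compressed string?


Input: bbacacb
Runs:
  'b' x 2 => "b2"
  'a' x 1 => "a1"
  'c' x 1 => "c1"
  'a' x 1 => "a1"
  'c' x 1 => "c1"
  'b' x 1 => "b1"
Compressed: "b2a1c1a1c1b1"
Compressed length: 12

12


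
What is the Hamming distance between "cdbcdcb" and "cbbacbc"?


Comparing "cdbcdcb" and "cbbacbc" position by position:
  Position 0: 'c' vs 'c' => same
  Position 1: 'd' vs 'b' => differ
  Position 2: 'b' vs 'b' => same
  Position 3: 'c' vs 'a' => differ
  Position 4: 'd' vs 'c' => differ
  Position 5: 'c' vs 'b' => differ
  Position 6: 'b' vs 'c' => differ
Total differences (Hamming distance): 5

5


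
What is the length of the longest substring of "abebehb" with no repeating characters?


Input: "abebehb"
Sliding window (track last position of each char):
  Position 0 ('a'): window [0,0] length 1 -- new best
  Position 1 ('b'): window [0,1] length 2 -- new best
  Position 2 ('e'): window [0,2] length 3 -- new best
  Position 3 ('b'): repeat (last at 1), move window start to 2
  Position 3 ('b'): window [2,3] length 2
  Position 4 ('e'): repeat (last at 2), move window start to 3
  Position 4 ('e'): window [3,4] length 2
  Position 5 ('h'): window [3,5] length 3
  Position 6 ('b'): repeat (last at 3), move window start to 4
  Position 6 ('b'): window [4,6] length 3
Longest substring with no repeats: "abe" with length 3

3


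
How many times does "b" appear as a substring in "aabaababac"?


Searching for "b" in "aabaababac"
Scanning each position:
  Position 0: "a" => no
  Position 1: "a" => no
  Position 2: "b" => MATCH
  Position 3: "a" => no
  Position 4: "a" => no
  Position 5: "b" => MATCH
  Position 6: "a" => no
  Position 7: "b" => MATCH
  Position 8: "a" => no
  Position 9: "c" => no
Total occurrences: 3

3


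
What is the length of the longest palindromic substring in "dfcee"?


Input: "dfcee"
Checking substrings for palindromes:
  [3:5] "ee" (len 2) => palindrome
Longest palindromic substring: "ee" with length 2

2


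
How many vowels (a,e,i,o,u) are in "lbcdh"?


Input: lbcdh
Checking each character:
  'l' at position 0: consonant
  'b' at position 1: consonant
  'c' at position 2: consonant
  'd' at position 3: consonant
  'h' at position 4: consonant
Total vowels: 0

0


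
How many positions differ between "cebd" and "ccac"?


Comparing "cebd" and "ccac" position by position:
  Position 0: 'c' vs 'c' => same
  Position 1: 'e' vs 'c' => DIFFER
  Position 2: 'b' vs 'a' => DIFFER
  Position 3: 'd' vs 'c' => DIFFER
Positions that differ: 3

3


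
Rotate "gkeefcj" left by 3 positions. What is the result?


Input: "gkeefcj", rotate left by 3
First 3 characters: "gke"
Remaining characters: "efcj"
Concatenate remaining + first: "efcj" + "gke" = "efcjgke"

efcjgke


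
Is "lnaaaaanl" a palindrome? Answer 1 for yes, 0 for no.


Input: lnaaaaanl
Reversed: lnaaaaanl
  Compare pos 0 ('l') with pos 8 ('l'): match
  Compare pos 1 ('n') with pos 7 ('n'): match
  Compare pos 2 ('a') with pos 6 ('a'): match
  Compare pos 3 ('a') with pos 5 ('a'): match
Result: palindrome

1


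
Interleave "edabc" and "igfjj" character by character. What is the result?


Interleaving "edabc" and "igfjj":
  Position 0: 'e' from first, 'i' from second => "ei"
  Position 1: 'd' from first, 'g' from second => "dg"
  Position 2: 'a' from first, 'f' from second => "af"
  Position 3: 'b' from first, 'j' from second => "bj"
  Position 4: 'c' from first, 'j' from second => "cj"
Result: eidgafbjcj

eidgafbjcj


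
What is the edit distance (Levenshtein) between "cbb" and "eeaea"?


Computing edit distance: "cbb" -> "eeaea"
DP table:
           e    e    a    e    a
      0    1    2    3    4    5
  c   1    1    2    3    4    5
  b   2    2    2    3    4    5
  b   3    3    3    3    4    5
Edit distance = dp[3][5] = 5

5


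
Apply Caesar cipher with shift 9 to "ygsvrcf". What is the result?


Caesar cipher: shift "ygsvrcf" by 9
  'y' (pos 24) + 9 = pos 7 = 'h'
  'g' (pos 6) + 9 = pos 15 = 'p'
  's' (pos 18) + 9 = pos 1 = 'b'
  'v' (pos 21) + 9 = pos 4 = 'e'
  'r' (pos 17) + 9 = pos 0 = 'a'
  'c' (pos 2) + 9 = pos 11 = 'l'
  'f' (pos 5) + 9 = pos 14 = 'o'
Result: hpbealo

hpbealo


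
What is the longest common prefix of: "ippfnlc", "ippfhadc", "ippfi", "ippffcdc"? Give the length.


Words: ippfnlc, ippfhadc, ippfi, ippffcdc
  Position 0: all 'i' => match
  Position 1: all 'p' => match
  Position 2: all 'p' => match
  Position 3: all 'f' => match
  Position 4: ('n', 'h', 'i', 'f') => mismatch, stop
LCP = "ippf" (length 4)

4


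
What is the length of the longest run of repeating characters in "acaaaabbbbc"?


Input: "acaaaabbbbc"
Scanning for longest run:
  Position 1 ('c'): new char, reset run to 1
  Position 2 ('a'): new char, reset run to 1
  Position 3 ('a'): continues run of 'a', length=2
  Position 4 ('a'): continues run of 'a', length=3
  Position 5 ('a'): continues run of 'a', length=4
  Position 6 ('b'): new char, reset run to 1
  Position 7 ('b'): continues run of 'b', length=2
  Position 8 ('b'): continues run of 'b', length=3
  Position 9 ('b'): continues run of 'b', length=4
  Position 10 ('c'): new char, reset run to 1
Longest run: 'a' with length 4

4


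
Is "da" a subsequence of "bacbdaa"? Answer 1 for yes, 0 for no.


Check if "da" is a subsequence of "bacbdaa"
Greedy scan:
  Position 0 ('b'): no match needed
  Position 1 ('a'): no match needed
  Position 2 ('c'): no match needed
  Position 3 ('b'): no match needed
  Position 4 ('d'): matches sub[0] = 'd'
  Position 5 ('a'): matches sub[1] = 'a'
  Position 6 ('a'): no match needed
All 2 characters matched => is a subsequence

1


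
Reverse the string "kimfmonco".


Input: kimfmonco
Reading characters right to left:
  Position 8: 'o'
  Position 7: 'c'
  Position 6: 'n'
  Position 5: 'o'
  Position 4: 'm'
  Position 3: 'f'
  Position 2: 'm'
  Position 1: 'i'
  Position 0: 'k'
Reversed: ocnomfmik

ocnomfmik


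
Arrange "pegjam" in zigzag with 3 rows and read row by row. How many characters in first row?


Zigzag "pegjam" into 3 rows:
Placing characters:
  'p' => row 0
  'e' => row 1
  'g' => row 2
  'j' => row 1
  'a' => row 0
  'm' => row 1
Rows:
  Row 0: "pa"
  Row 1: "ejm"
  Row 2: "g"
First row length: 2

2


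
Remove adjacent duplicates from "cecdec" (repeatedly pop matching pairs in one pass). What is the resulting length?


Input: cecdec
Stack-based adjacent duplicate removal:
  Read 'c': push. Stack: c
  Read 'e': push. Stack: ce
  Read 'c': push. Stack: cec
  Read 'd': push. Stack: cecd
  Read 'e': push. Stack: cecde
  Read 'c': push. Stack: cecdec
Final stack: "cecdec" (length 6)

6


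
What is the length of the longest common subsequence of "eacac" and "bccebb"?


LCS of "eacac" and "bccebb"
DP table:
           b    c    c    e    b    b
      0    0    0    0    0    0    0
  e   0    0    0    0    1    1    1
  a   0    0    0    0    1    1    1
  c   0    0    1    1    1    1    1
  a   0    0    1    1    1    1    1
  c   0    0    1    2    2    2    2
LCS length = dp[5][6] = 2

2


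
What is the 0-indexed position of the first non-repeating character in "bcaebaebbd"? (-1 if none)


Input: bcaebaebbd
Character frequencies:
  'a': 2
  'b': 4
  'c': 1
  'd': 1
  'e': 2
Scanning left to right for freq == 1:
  Position 0 ('b'): freq=4, skip
  Position 1 ('c'): unique! => answer = 1

1


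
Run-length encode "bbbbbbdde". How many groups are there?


Input: bbbbbbdde
Scanning for consecutive runs:
  Group 1: 'b' x 6 (positions 0-5)
  Group 2: 'd' x 2 (positions 6-7)
  Group 3: 'e' x 1 (positions 8-8)
Total groups: 3

3


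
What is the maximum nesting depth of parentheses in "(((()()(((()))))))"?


Input: "(((()()(((()))))))"
Tracking depth:
  Position 0 '(': depth becomes 1
  Position 1 '(': depth becomes 2
  Position 2 '(': depth becomes 3
  Position 3 '(': depth becomes 4
  Position 4 ')': depth becomes 3
  Position 5 '(': depth becomes 4
  Position 6 ')': depth becomes 3
  Position 7 '(': depth becomes 4
  Position 8 '(': depth becomes 5
  Position 9 '(': depth becomes 6
  Position 10 '(': depth becomes 7
  Position 11 ')': depth becomes 6
  Position 12 ')': depth becomes 5
  Position 13 ')': depth becomes 4
  Position 14 ')': depth becomes 3
  Position 15 ')': depth becomes 2
  Position 16 ')': depth becomes 1
  Position 17 ')': depth becomes 0
Maximum depth reached: 7

7


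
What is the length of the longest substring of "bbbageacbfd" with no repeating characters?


Input: "bbbageacbfd"
Sliding window (track last position of each char):
  Position 0 ('b'): window [0,0] length 1 -- new best
  Position 1 ('b'): repeat (last at 0), move window start to 1
  Position 1 ('b'): window [1,1] length 1
  Position 2 ('b'): repeat (last at 1), move window start to 2
  Position 2 ('b'): window [2,2] length 1
  Position 3 ('a'): window [2,3] length 2 -- new best
  Position 4 ('g'): window [2,4] length 3 -- new best
  Position 5 ('e'): window [2,5] length 4 -- new best
  Position 6 ('a'): repeat (last at 3), move window start to 4
  Position 6 ('a'): window [4,6] length 3
  Position 7 ('c'): window [4,7] length 4
  Position 8 ('b'): window [4,8] length 5 -- new best
  Position 9 ('f'): window [4,9] length 6 -- new best
  Position 10 ('d'): window [4,10] length 7 -- new best
Longest substring with no repeats: "geacbfd" with length 7

7


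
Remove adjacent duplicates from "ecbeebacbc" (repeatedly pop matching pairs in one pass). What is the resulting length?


Input: ecbeebacbc
Stack-based adjacent duplicate removal:
  Read 'e': push. Stack: e
  Read 'c': push. Stack: ec
  Read 'b': push. Stack: ecb
  Read 'e': push. Stack: ecbe
  Read 'e': matches stack top 'e' => pop. Stack: ecb
  Read 'b': matches stack top 'b' => pop. Stack: ec
  Read 'a': push. Stack: eca
  Read 'c': push. Stack: ecac
  Read 'b': push. Stack: ecacb
  Read 'c': push. Stack: ecacbc
Final stack: "ecacbc" (length 6)

6


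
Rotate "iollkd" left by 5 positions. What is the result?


Input: "iollkd", rotate left by 5
First 5 characters: "iollk"
Remaining characters: "d"
Concatenate remaining + first: "d" + "iollk" = "diollk"

diollk


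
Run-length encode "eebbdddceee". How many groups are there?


Input: eebbdddceee
Scanning for consecutive runs:
  Group 1: 'e' x 2 (positions 0-1)
  Group 2: 'b' x 2 (positions 2-3)
  Group 3: 'd' x 3 (positions 4-6)
  Group 4: 'c' x 1 (positions 7-7)
  Group 5: 'e' x 3 (positions 8-10)
Total groups: 5

5


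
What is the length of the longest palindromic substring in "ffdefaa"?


Input: "ffdefaa"
Checking substrings for palindromes:
  [0:2] "ff" (len 2) => palindrome
  [5:7] "aa" (len 2) => palindrome
Longest palindromic substring: "ff" with length 2

2


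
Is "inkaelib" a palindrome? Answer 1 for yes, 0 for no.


Input: inkaelib
Reversed: bileakni
  Compare pos 0 ('i') with pos 7 ('b'): MISMATCH
  Compare pos 1 ('n') with pos 6 ('i'): MISMATCH
  Compare pos 2 ('k') with pos 5 ('l'): MISMATCH
  Compare pos 3 ('a') with pos 4 ('e'): MISMATCH
Result: not a palindrome

0


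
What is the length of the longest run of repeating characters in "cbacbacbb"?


Input: "cbacbacbb"
Scanning for longest run:
  Position 1 ('b'): new char, reset run to 1
  Position 2 ('a'): new char, reset run to 1
  Position 3 ('c'): new char, reset run to 1
  Position 4 ('b'): new char, reset run to 1
  Position 5 ('a'): new char, reset run to 1
  Position 6 ('c'): new char, reset run to 1
  Position 7 ('b'): new char, reset run to 1
  Position 8 ('b'): continues run of 'b', length=2
Longest run: 'b' with length 2

2


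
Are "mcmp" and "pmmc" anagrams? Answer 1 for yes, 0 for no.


Strings: "mcmp", "pmmc"
Sorted first:  cmmp
Sorted second: cmmp
Sorted forms match => anagrams

1


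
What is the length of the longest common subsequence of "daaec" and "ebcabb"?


LCS of "daaec" and "ebcabb"
DP table:
           e    b    c    a    b    b
      0    0    0    0    0    0    0
  d   0    0    0    0    0    0    0
  a   0    0    0    0    1    1    1
  a   0    0    0    0    1    1    1
  e   0    1    1    1    1    1    1
  c   0    1    1    2    2    2    2
LCS length = dp[5][6] = 2

2


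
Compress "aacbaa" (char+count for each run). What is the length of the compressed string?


Input: aacbaa
Runs:
  'a' x 2 => "a2"
  'c' x 1 => "c1"
  'b' x 1 => "b1"
  'a' x 2 => "a2"
Compressed: "a2c1b1a2"
Compressed length: 8

8


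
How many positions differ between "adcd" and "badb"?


Comparing "adcd" and "badb" position by position:
  Position 0: 'a' vs 'b' => DIFFER
  Position 1: 'd' vs 'a' => DIFFER
  Position 2: 'c' vs 'd' => DIFFER
  Position 3: 'd' vs 'b' => DIFFER
Positions that differ: 4

4
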